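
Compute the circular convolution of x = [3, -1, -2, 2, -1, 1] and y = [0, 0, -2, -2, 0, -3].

(x ⊛ y)[n] = Σ(m=0 to 5) x[m] · y[(n-m) mod 6]

Computing each output sample:
(x ⊛ y)[0] = 1
(x ⊛ y)[1] = 6
(x ⊛ y)[2] = -14
(x ⊛ y)[3] = -1
(x ⊛ y)[4] = 3
(x ⊛ y)[5] = -9

x ⊛ y = [1, 6, -14, -1, 3, -9]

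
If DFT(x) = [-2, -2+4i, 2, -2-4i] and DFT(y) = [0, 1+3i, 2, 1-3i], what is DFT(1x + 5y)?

By linearity: DFT(1x + 5y) = 1·DFT(x) + 5·DFT(y)
= 1·[-2, -2+4i, 2, -2-4i] + 5·[0, 1+3i, 2, 1-3i]

Computing element-wise:
Z[0] = 1·(-2) + 5·(0) = -2
Z[1] = 1·(-2+4i) + 5·(1+3i) = 3+19i
Z[2] = 1·(2) + 5·(2) = 12
Z[3] = 1·(-2-4i) + 5·(1-3i) = 3-19i

DFT(1x + 5y) = 1·X + 5·Y = [-2, 3+19i, 12, 3-19i]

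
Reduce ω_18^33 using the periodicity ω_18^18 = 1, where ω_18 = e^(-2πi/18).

Since ω_18^18 = 1, powers reduce modulo 18.
33 mod 18 = 15
So ω_18^33 = ω_18^15 = e^(-2πi·15/18)

ω_18^33 = ω_18^15 = 0.5000+0.8660i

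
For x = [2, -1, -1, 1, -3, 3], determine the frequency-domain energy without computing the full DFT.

Parseval: Σ|x[n]|² = (1/N)Σ|X[k]|², so Σ|X[k]|² = N·Σ|x[n]|² = 6·25.0000

Σ|X[k]|² = N·Σ|x[n]|² = 6·25.0000 = 150.0000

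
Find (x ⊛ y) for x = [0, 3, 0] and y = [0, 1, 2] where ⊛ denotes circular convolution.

(x ⊛ y)[n] = Σ(m=0 to 2) x[m] · y[(n-m) mod 3]

Computing each output sample:
(x ⊛ y)[0] = 6
(x ⊛ y)[1] = 0
(x ⊛ y)[2] = 3

x ⊛ y = [6, 0, 3]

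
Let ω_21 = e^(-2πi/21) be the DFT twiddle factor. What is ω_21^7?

ω_21^7 = e^(-2πi·7/21)
= cos(-2π·7/21) + i·sin(-2π·7/21)
= cos(-14π/21) + i·sin(-14π/21)

ω_21^7 = cos(-14π/21) + i·sin(-14π/21) = -0.5000-0.8660i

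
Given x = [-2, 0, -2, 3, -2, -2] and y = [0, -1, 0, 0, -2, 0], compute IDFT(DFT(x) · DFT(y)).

(x ⊛ y)[n] = Σ(m=0 to 5) x[m] · y[(n-m) mod 6]

Computing each output sample:
(x ⊛ y)[0] = 6
(x ⊛ y)[1] = -4
(x ⊛ y)[2] = 4
(x ⊛ y)[3] = 6
(x ⊛ y)[4] = 1
(x ⊛ y)[5] = 2

x ⊛ y = [6, -4, 4, 6, 1, 2]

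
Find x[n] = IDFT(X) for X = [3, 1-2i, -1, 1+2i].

x[n] = (1/4) Σ(k=0 to 3) X[k] · e^(2πikn/4)

Computing each x[n]:
x[0] = 1
x[1] = 2
x[2] = 0
x[3] = 0

x = [1, 2, 0, 0]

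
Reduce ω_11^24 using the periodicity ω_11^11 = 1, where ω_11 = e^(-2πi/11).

Since ω_11^11 = 1, powers reduce modulo 11.
24 mod 11 = 2
So ω_11^24 = ω_11^2 = e^(-2πi·2/11)

ω_11^24 = ω_11^2 = 0.4154-0.9096i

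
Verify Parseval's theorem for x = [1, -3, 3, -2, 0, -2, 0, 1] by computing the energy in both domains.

Time domain:
Σ|x[n]|² = |1|² + |-3|² + |3|² + |-2|² + |0|² + |-2|² + |0|² + |1|² = 28.0000

Frequency domain:
(1/8)Σ|X[k]|² = (1/8)(|-2|² + |2.4142-0.1716i|² + |-2+4i|² + |-0.4142+5.8284i|² + |10|² + |-0.4142-5.8284i|² + |-2-4i|² + |2.4142+0.1716i|²) = (1/8)·224.0000 = 28.0000

Both sides agree, confirming Parseval's theorem.

Σ|x[n]|² = (1/N)Σ|X[k]|² = 28.0000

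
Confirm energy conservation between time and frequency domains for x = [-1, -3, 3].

Time domain:
Σ|x[n]|² = |-1|² + |-3|² + |3|² = 19.0000

Frequency domain:
(1/3)Σ|X[k]|² = (1/3)(|-1|² + |-1.0000+5.1962i|² + |-1.0000-5.1962i|²) = (1/3)·57.0000 = 19.0000

Both sides agree, confirming Parseval's theorem.

Σ|x[n]|² = (1/N)Σ|X[k]|² = 19.0000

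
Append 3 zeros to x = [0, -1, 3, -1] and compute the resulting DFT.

Original 4-point DFT: [1, -3, 5, -3]
Zero-padded 7-point DFT provides frequency interpolation.

DFT_7([x, 0, ...]) = [1, -0.3901-1.7091i, -3.1039+1.4947i, 2.9940+3.7543i, 2.9940-3.7543i, -3.1039-1.4947i, -0.3901+1.7091i]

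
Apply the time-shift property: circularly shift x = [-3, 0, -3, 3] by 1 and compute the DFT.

Time shift by 1: X_shifted[k] = ω_4^(1k) · X[k]
Shifted x = [3, -3, 0, -3]

DFT(x[n-1]) = [-3, 3, 9, 3]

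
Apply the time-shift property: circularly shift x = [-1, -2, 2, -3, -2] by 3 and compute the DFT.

Time shift by 3: X_shifted[k] = ω_5^(3k) · X[k]
Shifted x = [2, -3, -2, -1, -2]

DFT(x[n-3]) = [-6, 2.8820+1.5388i, 5.1180-0.3633i, 5.1180+0.3633i, 2.8820-1.5388i]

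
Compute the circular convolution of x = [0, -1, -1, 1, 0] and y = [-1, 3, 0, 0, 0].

(x ⊛ y)[n] = Σ(m=0 to 4) x[m] · y[(n-m) mod 5]

Computing each output sample:
(x ⊛ y)[0] = 0
(x ⊛ y)[1] = 1
(x ⊛ y)[2] = -2
(x ⊛ y)[3] = -4
(x ⊛ y)[4] = 3

x ⊛ y = [0, 1, -2, -4, 3]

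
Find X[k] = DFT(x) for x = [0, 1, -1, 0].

X[k] = Σ(n=0 to 3) x[n] · ω_4^(nk)
where ω_4 = e^(-2πi/4)

Computing each X[k]:
X[0] = 0
X[1] = 1-1i
X[2] = -2
X[3] = 1+1i

X = [0, 1-1i, -2, 1+1i]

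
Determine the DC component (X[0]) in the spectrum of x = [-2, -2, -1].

X[0] = Σ(n=0 to 2) x[n] · ω_3^0 = Σ x[n]
= (-2) + (-2) + (-1)

X[0] = -5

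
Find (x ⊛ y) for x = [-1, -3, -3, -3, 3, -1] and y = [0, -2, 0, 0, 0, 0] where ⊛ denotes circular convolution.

(x ⊛ y)[n] = Σ(m=0 to 5) x[m] · y[(n-m) mod 6]

Computing each output sample:
(x ⊛ y)[0] = 2
(x ⊛ y)[1] = 2
(x ⊛ y)[2] = 6
(x ⊛ y)[3] = 6
(x ⊛ y)[4] = 6
(x ⊛ y)[5] = -6

x ⊛ y = [2, 2, 6, 6, 6, -6]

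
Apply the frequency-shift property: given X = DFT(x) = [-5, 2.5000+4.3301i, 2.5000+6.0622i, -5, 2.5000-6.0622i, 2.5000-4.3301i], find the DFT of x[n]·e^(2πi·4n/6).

Modulation property: DFT(ω_6^(-4n)·x[n]) = X[(k-4) mod 6], so circularly shift X by 4 positions.

X[k-4] = [2.5000+6.0622i, -5, 2.5000-6.0622i, 2.5000-4.3301i, -5, 2.5000+4.3301i]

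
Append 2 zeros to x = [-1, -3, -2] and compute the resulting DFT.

Original 3-point DFT: [-6, 1.5000+0.8660i, 1.5000-0.8660i]
Zero-padded 5-point DFT provides frequency interpolation.

DFT_5([x, 0, ...]) = [-6, -0.3090+4.0287i, 0.8090-0.1388i, 0.8090+0.1388i, -0.3090-4.0287i]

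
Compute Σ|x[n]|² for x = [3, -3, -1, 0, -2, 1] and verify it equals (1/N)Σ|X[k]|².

Time domain:
Σ|x[n]|² = |3|² + |-3|² + |-1|² + |0|² + |-2|² + |1|² = 24.0000

Frequency domain:
(1/6)Σ|X[k]|² = (1/6)(|-2|² + |3.5000+2.5981i|² + |5.5000+4.3301i|² + |2|² + |5.5000-4.3301i|² + |3.5000-2.5981i|²) = (1/6)·144.0000 = 24.0000

Both sides agree, confirming Parseval's theorem.

Σ|x[n]|² = (1/N)Σ|X[k]|² = 24.0000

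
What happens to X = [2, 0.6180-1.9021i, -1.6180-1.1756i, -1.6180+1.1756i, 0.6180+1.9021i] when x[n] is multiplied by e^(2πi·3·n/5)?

Modulation property: DFT(ω_5^(-3n)·x[n]) = X[(k-3) mod 5], so circularly shift X by 3 positions.

X[k-3] = [-1.6180-1.1756i, -1.6180+1.1756i, 0.6180+1.9021i, 2, 0.6180-1.9021i]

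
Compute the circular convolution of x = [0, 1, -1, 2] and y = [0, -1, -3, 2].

(x ⊛ y)[n] = Σ(m=0 to 3) x[m] · y[(n-m) mod 4]

Computing each output sample:
(x ⊛ y)[0] = 3
(x ⊛ y)[1] = -8
(x ⊛ y)[2] = 3
(x ⊛ y)[3] = -2

x ⊛ y = [3, -8, 3, -2]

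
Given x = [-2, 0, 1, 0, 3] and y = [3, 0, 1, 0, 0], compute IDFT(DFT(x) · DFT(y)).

(x ⊛ y)[n] = Σ(m=0 to 4) x[m] · y[(n-m) mod 5]

Computing each output sample:
(x ⊛ y)[0] = -6
(x ⊛ y)[1] = 3
(x ⊛ y)[2] = 1
(x ⊛ y)[3] = 0
(x ⊛ y)[4] = 10

x ⊛ y = [-6, 3, 1, 0, 10]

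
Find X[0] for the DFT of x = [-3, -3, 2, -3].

X[0] = Σ(n=0 to 3) x[n] · ω_4^0 = Σ x[n]
= (-3) + (-3) + (2) + (-3)

X[0] = -7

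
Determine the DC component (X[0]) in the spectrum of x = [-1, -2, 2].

X[0] = Σ(n=0 to 2) x[n] · ω_3^0 = Σ x[n]
= (-1) + (-2) + (2)

X[0] = -1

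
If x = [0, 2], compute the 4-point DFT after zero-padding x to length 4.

Original 2-point DFT: [2, -2]
Zero-padded 4-point DFT provides frequency interpolation.

DFT_4([x, 0, ...]) = [2, -2i, -2, 2i]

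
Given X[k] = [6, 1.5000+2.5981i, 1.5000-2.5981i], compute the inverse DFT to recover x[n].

x[n] = (1/3) Σ(k=0 to 2) X[k] · e^(2πikn/3)

Computing each x[n]:
x[0] = 3
x[1] = 0
x[2] = 3

x = [3, 0, 3]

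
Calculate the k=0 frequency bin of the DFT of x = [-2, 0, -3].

X[0] = Σ(n=0 to 2) x[n] · ω_3^0 = Σ x[n]
= (-2) + (0) + (-3)

X[0] = -5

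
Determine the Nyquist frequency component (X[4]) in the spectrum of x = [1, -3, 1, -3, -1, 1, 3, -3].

X[4] = Σ(n=0 to 7) x[n] · ω_8^(4n) where ω_8 = e^(-2πi/8)
= (1)·ω_8^0 + (-3)·ω_8^4 + (1)·ω_8^8 + (-3)·ω_8^12 + (-1)·ω_8^16 + (1)·ω_8^20 + (3)·ω_8^24 + (-3)·ω_8^28

X[4] = 12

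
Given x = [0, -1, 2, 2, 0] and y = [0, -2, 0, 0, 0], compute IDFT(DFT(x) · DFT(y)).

(x ⊛ y)[n] = Σ(m=0 to 4) x[m] · y[(n-m) mod 5]

Computing each output sample:
(x ⊛ y)[0] = 0
(x ⊛ y)[1] = 0
(x ⊛ y)[2] = 2
(x ⊛ y)[3] = -4
(x ⊛ y)[4] = -4

x ⊛ y = [0, 0, 2, -4, -4]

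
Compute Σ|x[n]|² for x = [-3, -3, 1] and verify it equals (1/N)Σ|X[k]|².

Time domain:
Σ|x[n]|² = |-3|² + |-3|² + |1|² = 19.0000

Frequency domain:
(1/3)Σ|X[k]|² = (1/3)(|-5|² + |-2.0000+3.4641i|² + |-2.0000-3.4641i|²) = (1/3)·57.0000 = 19.0000

Both sides agree, confirming Parseval's theorem.

Σ|x[n]|² = (1/N)Σ|X[k]|² = 19.0000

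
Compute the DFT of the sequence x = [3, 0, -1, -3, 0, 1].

X[k] = Σ(n=0 to 5) x[n] · ω_6^(nk)
where ω_6 = e^(-2πi/6)

Computing each X[k]:
X[0] = 0
X[1] = 7.0000+1.7321i
X[2] = 0
X[3] = 4
X[4] = 0
X[5] = 7.0000-1.7321i

X = [0, 7.0000+1.7321i, 0, 4, 0, 7.0000-1.7321i]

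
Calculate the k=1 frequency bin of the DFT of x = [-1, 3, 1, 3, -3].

X[1] = Σ(n=0 to 4) x[n] · ω_5^(1n) where ω_5 = e^(-2πi/5)
= (-1)·ω_5^0 + (3)·ω_5^1 + (1)·ω_5^2 + (3)·ω_5^3 + (-3)·ω_5^4

X[1] = -4.2361-4.5308i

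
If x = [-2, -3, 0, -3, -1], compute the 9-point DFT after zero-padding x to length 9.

Original 5-point DFT: [-9, -0.8090+0.1388i, 0.3090+4.0287i, 0.3090-4.0287i, -0.8090-0.1388i]
Zero-padded 9-point DFT provides frequency interpolation.

DFT_9([x, 0, ...]) = [-9, -1.8584+4.8685i, -1.7870-0.2864i, -3.0000+3.4641i, 2.1454+2.6393i, 2.1454-2.6393i, -3.0000-3.4641i, -1.7870+0.2864i, -1.8584-4.8685i]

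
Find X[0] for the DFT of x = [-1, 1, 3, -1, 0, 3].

X[0] = Σ(n=0 to 5) x[n] · ω_6^0 = Σ x[n]
= (-1) + (1) + (3) + (-1) + (0) + (3)

X[0] = 5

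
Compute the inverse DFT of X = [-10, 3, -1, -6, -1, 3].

x[n] = (1/6) Σ(k=0 to 5) X[k] · e^(2πikn/6)

Computing each x[n]:
x[0] = -2
x[1] = 0
x[2] = -3
x[3] = -2
x[4] = -3
x[5] = 0

x = [-2, 0, -3, -2, -3, 0]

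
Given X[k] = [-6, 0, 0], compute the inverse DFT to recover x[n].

x[n] = (1/3) Σ(k=0 to 2) X[k] · e^(2πikn/3)

Computing each x[n]:
x[0] = -2
x[1] = -2
x[2] = -2

x = [-2, -2, -2]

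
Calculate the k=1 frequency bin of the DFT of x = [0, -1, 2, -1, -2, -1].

X[1] = Σ(n=0 to 5) x[n] · ω_6^(1n) where ω_6 = e^(-2πi/6)
= (0)·ω_6^0 + (-1)·ω_6^1 + (2)·ω_6^2 + (-1)·ω_6^3 + (-2)·ω_6^4 + (-1)·ω_6^5

X[1] = -3.4641i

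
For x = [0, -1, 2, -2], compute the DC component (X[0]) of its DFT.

X[0] = Σ(n=0 to 3) x[n] · ω_4^0 = Σ x[n]
= (0) + (-1) + (2) + (-2)

X[0] = -1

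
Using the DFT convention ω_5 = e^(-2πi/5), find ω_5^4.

ω_5^4 = e^(-2πi·4/5)
= cos(-2π·4/5) + i·sin(-2π·4/5)
= cos(-8π/5) + i·sin(-8π/5)

ω_5^4 = cos(-8π/5) + i·sin(-8π/5) = 0.3090+0.9511i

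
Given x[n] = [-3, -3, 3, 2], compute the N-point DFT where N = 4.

X[k] = Σ(n=0 to 3) x[n] · ω_4^(nk)
where ω_4 = e^(-2πi/4)

Computing each X[k]:
X[0] = -1
X[1] = -6+5i
X[2] = 1
X[3] = -6-5i

X = [-1, -6+5i, 1, -6-5i]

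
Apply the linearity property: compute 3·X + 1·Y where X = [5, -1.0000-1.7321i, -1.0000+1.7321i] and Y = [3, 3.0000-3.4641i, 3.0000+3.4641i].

By linearity: DFT(3x + 1y) = 3·DFT(x) + 1·DFT(y)
= 3·[5, -1.0000-1.7321i, -1.0000+1.7321i] + 1·[3, 3.0000-3.4641i, 3.0000+3.4641i]

Computing element-wise:
Z[0] = 3·(5) + 1·(3) = 18
Z[1] = 3·(-1.0000-1.7321i) + 1·(3.0000-3.4641i) = -8.6604i
Z[2] = 3·(-1.0000+1.7321i) + 1·(3.0000+3.4641i) = 8.6604i

DFT(3x + 1y) = 3·X + 1·Y = [18, -8.6604i, 8.6604i]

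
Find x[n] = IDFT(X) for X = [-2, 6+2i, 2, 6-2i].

x[n] = (1/4) Σ(k=0 to 3) X[k] · e^(2πikn/4)

Computing each x[n]:
x[0] = 3
x[1] = -2
x[2] = -3
x[3] = 0

x = [3, -2, -3, 0]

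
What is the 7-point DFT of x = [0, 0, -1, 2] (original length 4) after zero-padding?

Original 4-point DFT: [1, 1+2i, -3, 1-2i]
Zero-padded 7-point DFT provides frequency interpolation.

DFT_7([x, 0, ...]) = [1, -1.5794+0.1072i, 2.1479+1.1298i, -1.0685-2.7317i, -1.0685+2.7317i, 2.1479-1.1298i, -1.5794-0.1072i]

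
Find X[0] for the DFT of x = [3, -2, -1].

X[0] = Σ(n=0 to 2) x[n] · ω_3^0 = Σ x[n]
= (3) + (-2) + (-1)

X[0] = 0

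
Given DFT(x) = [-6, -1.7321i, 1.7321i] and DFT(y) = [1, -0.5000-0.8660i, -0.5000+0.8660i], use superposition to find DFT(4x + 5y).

By linearity: DFT(4x + 5y) = 4·DFT(x) + 5·DFT(y)
= 4·[-6, -1.7321i, 1.7321i] + 5·[1, -0.5000-0.8660i, -0.5000+0.8660i]

Computing element-wise:
Z[0] = 4·(-6) + 5·(1) = -19
Z[1] = 4·(-1.7321i) + 5·(-0.5000-0.8660i) = -2.5000-11.2584i
Z[2] = 4·(1.7321i) + 5·(-0.5000+0.8660i) = -2.5000+11.2584i

DFT(4x + 5y) = 4·X + 5·Y = [-19, -2.5000-11.2584i, -2.5000+11.2584i]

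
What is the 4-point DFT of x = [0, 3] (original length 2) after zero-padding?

Original 2-point DFT: [3, -3]
Zero-padded 4-point DFT provides frequency interpolation.

DFT_4([x, 0, ...]) = [3, -3i, -3, 3i]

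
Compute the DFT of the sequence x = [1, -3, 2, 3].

X[k] = Σ(n=0 to 3) x[n] · ω_4^(nk)
where ω_4 = e^(-2πi/4)

Computing each X[k]:
X[0] = 3
X[1] = -1+6i
X[2] = 3
X[3] = -1-6i

X = [3, -1+6i, 3, -1-6i]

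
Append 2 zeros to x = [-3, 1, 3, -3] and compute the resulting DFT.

Original 4-point DFT: [-2, -6-4i, 2, -6+4i]
Zero-padded 6-point DFT provides frequency interpolation.

DFT_6([x, 0, ...]) = [-2, -1.0000-3.4641i, -8.0000+1.7321i, 2, -8.0000-1.7321i, -1.0000+3.4641i]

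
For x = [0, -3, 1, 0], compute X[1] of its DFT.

X[1] = Σ(n=0 to 3) x[n] · ω_4^(1n) where ω_4 = e^(-2πi/4)
= (0)·ω_4^0 + (-3)·ω_4^1 + (1)·ω_4^2 + (0)·ω_4^3

X[1] = -1+3i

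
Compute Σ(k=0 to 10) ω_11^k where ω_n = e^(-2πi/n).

Sum of all nth roots of unity equals 0 for n > 1 (geometric series with r ≠ 1).

0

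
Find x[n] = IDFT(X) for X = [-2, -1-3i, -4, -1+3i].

x[n] = (1/4) Σ(k=0 to 3) X[k] · e^(2πikn/4)

Computing each x[n]:
x[0] = -2
x[1] = 2
x[2] = -1
x[3] = -1

x = [-2, 2, -1, -1]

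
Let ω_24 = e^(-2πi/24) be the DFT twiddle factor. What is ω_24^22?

ω_24^22 = e^(-2πi·22/24)
= cos(-2π·22/24) + i·sin(-2π·22/24)
= cos(-44π/24) + i·sin(-44π/24)

ω_24^22 = cos(-44π/24) + i·sin(-44π/24) = 0.8660+0.5000i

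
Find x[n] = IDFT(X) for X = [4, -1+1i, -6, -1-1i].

x[n] = (1/4) Σ(k=0 to 3) X[k] · e^(2πikn/4)

Computing each x[n]:
x[0] = -1
x[1] = 2
x[2] = 0
x[3] = 3

x = [-1, 2, 0, 3]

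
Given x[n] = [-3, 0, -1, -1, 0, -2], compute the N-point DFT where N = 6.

X[k] = Σ(n=0 to 5) x[n] · ω_6^(nk)
where ω_6 = e^(-2πi/6)

Computing each X[k]:
X[0] = -7
X[1] = -2.5000-0.8660i
X[2] = -2.5000-2.5981i
X[3] = -1
X[4] = -2.5000+2.5981i
X[5] = -2.5000+0.8660i

X = [-7, -2.5000-0.8660i, -2.5000-2.5981i, -1, -2.5000+2.5981i, -2.5000+0.8660i]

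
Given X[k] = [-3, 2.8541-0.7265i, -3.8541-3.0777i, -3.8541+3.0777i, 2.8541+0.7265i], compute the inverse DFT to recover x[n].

x[n] = (1/5) Σ(k=0 to 4) X[k] · e^(2πikn/5)

Computing each x[n]:
x[0] = -1
x[1] = 2
x[2] = -3
x[3] = -1
x[4] = 0

x = [-1, 2, -3, -1, 0]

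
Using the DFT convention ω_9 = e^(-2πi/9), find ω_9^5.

ω_9^5 = e^(-2πi·5/9)
= cos(-2π·5/9) + i·sin(-2π·5/9)
= cos(-10π/9) + i·sin(-10π/9)

ω_9^5 = cos(-10π/9) + i·sin(-10π/9) = -0.9397+0.3420i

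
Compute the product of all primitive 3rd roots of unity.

The primitive 3rd roots of unity are ω_3^k for k coprime to 3: k ∈ {1, 2}
Their product equals the constant term of the cyclotomic polynomial Φ_3(x) up to sign.
For n ≥ 3, the product of all primitive nth roots of unity is 1. (For n=1 it is 1; for n=2 it is -1.)

1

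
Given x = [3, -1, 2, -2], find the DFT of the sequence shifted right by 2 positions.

Time shift by 2: X_shifted[k] = ω_4^(2k) · X[k]
Shifted x = [2, -2, 3, -1]

DFT(x[n-2]) = [2, -1+1i, 8, -1-1i]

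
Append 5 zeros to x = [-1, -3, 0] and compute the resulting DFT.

Original 3-point DFT: [-4, 0.5000+2.5981i, 0.5000-2.5981i]
Zero-padded 8-point DFT provides frequency interpolation.

DFT_8([x, 0, ...]) = [-4, -3.1213+2.1213i, -1+3i, 1.1213+2.1213i, 2, 1.1213-2.1213i, -1-3i, -3.1213-2.1213i]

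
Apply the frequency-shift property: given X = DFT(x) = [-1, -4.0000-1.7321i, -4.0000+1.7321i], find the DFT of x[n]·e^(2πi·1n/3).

Modulation property: DFT(ω_3^(-1n)·x[n]) = X[(k-1) mod 3], so circularly shift X by 1 positions.

X[k-1] = [-4.0000+1.7321i, -1, -4.0000-1.7321i]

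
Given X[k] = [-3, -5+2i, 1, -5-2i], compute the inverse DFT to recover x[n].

x[n] = (1/4) Σ(k=0 to 3) X[k] · e^(2πikn/4)

Computing each x[n]:
x[0] = -3
x[1] = -2
x[2] = 2
x[3] = 0

x = [-3, -2, 2, 0]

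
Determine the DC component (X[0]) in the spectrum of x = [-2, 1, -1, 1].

X[0] = Σ(n=0 to 3) x[n] · ω_4^0 = Σ x[n]
= (-2) + (1) + (-1) + (1)

X[0] = -1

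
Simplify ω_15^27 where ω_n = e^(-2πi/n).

Since ω_15^15 = 1, powers reduce modulo 15.
27 mod 15 = 12
So ω_15^27 = ω_15^12 = e^(-2πi·12/15)

ω_15^27 = ω_15^12 = 0.3090+0.9511i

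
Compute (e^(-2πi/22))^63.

Since ω_22^22 = 1, powers reduce modulo 22.
63 mod 22 = 19
So ω_22^63 = ω_22^19 = e^(-2πi·19/22)

ω_22^63 = ω_22^19 = 0.6549+0.7557i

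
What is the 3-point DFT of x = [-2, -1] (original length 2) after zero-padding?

Original 2-point DFT: [-3, -1]
Zero-padded 3-point DFT provides frequency interpolation.

DFT_3([x, 0, ...]) = [-3, -1.5000+0.8660i, -1.5000-0.8660i]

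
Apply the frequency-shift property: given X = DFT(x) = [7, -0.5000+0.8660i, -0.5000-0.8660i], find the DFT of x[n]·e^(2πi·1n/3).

Modulation property: DFT(ω_3^(-1n)·x[n]) = X[(k-1) mod 3], so circularly shift X by 1 positions.

X[k-1] = [-0.5000-0.8660i, 7, -0.5000+0.8660i]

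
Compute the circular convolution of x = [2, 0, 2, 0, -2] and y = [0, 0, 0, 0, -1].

(x ⊛ y)[n] = Σ(m=0 to 4) x[m] · y[(n-m) mod 5]

Computing each output sample:
(x ⊛ y)[0] = 0
(x ⊛ y)[1] = -2
(x ⊛ y)[2] = 0
(x ⊛ y)[3] = 2
(x ⊛ y)[4] = -2

x ⊛ y = [0, -2, 0, 2, -2]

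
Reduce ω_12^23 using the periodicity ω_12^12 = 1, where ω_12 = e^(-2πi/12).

Since ω_12^12 = 1, powers reduce modulo 12.
23 mod 12 = 11
So ω_12^23 = ω_12^11 = e^(-2πi·11/12)

ω_12^23 = ω_12^11 = 0.8660+0.5000i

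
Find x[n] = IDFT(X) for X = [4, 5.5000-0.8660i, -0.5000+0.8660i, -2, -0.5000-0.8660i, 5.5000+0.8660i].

x[n] = (1/6) Σ(k=0 to 5) X[k] · e^(2πikn/6)

Computing each x[n]:
x[0] = 2
x[1] = 2
x[2] = 0
x[3] = -1
x[4] = -1
x[5] = 2

x = [2, 2, 0, -1, -1, 2]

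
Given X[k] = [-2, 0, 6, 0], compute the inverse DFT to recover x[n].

x[n] = (1/4) Σ(k=0 to 3) X[k] · e^(2πikn/4)

Computing each x[n]:
x[0] = 1
x[1] = -2
x[2] = 1
x[3] = -2

x = [1, -2, 1, -2]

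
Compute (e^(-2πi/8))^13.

Since ω_8^8 = 1, powers reduce modulo 8.
13 mod 8 = 5
So ω_8^13 = ω_8^5 = e^(-2πi·5/8)

ω_8^13 = ω_8^5 = -0.7071+0.7071i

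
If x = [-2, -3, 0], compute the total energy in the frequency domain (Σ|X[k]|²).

Parseval: Σ|x[n]|² = (1/N)Σ|X[k]|², so Σ|X[k]|² = N·Σ|x[n]|² = 3·13.0000

Σ|X[k]|² = N·Σ|x[n]|² = 3·13.0000 = 39.0000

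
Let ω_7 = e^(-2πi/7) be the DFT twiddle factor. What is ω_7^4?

ω_7^4 = e^(-2πi·4/7)
= cos(-2π·4/7) + i·sin(-2π·4/7)
= cos(-8π/7) + i·sin(-8π/7)

ω_7^4 = cos(-8π/7) + i·sin(-8π/7) = -0.9010+0.4339i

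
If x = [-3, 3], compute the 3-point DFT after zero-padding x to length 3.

Original 2-point DFT: [0, -6]
Zero-padded 3-point DFT provides frequency interpolation.

DFT_3([x, 0, ...]) = [0, -4.5000-2.5981i, -4.5000+2.5981i]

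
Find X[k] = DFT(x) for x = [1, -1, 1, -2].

X[k] = Σ(n=0 to 3) x[n] · ω_4^(nk)
where ω_4 = e^(-2πi/4)

Computing each X[k]:
X[0] = -1
X[1] = -1i
X[2] = 5
X[3] = 1i

X = [-1, -1i, 5, 1i]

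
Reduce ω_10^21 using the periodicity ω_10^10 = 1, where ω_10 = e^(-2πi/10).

Since ω_10^10 = 1, powers reduce modulo 10.
21 mod 10 = 1
So ω_10^21 = ω_10^1 = e^(-2πi·1/10)

ω_10^21 = ω_10^1 = 0.8090-0.5878i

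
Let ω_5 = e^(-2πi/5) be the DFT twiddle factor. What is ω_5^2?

ω_5^2 = e^(-2πi·2/5)
= cos(-2π·2/5) + i·sin(-2π·2/5)
= cos(-4π/5) + i·sin(-4π/5)

ω_5^2 = cos(-4π/5) + i·sin(-4π/5) = -0.8090-0.5878i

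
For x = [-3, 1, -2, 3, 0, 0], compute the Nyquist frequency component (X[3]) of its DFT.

X[3] = Σ(n=0 to 5) x[n] · ω_6^(3n) where ω_6 = e^(-2πi/6)
= (-3)·ω_6^0 + (1)·ω_6^3 + (-2)·ω_6^6 + (3)·ω_6^9 + (0)·ω_6^12 + (0)·ω_6^15

X[3] = -9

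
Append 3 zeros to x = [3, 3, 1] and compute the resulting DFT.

Original 3-point DFT: [7, 1.0000-1.7321i, 1.0000+1.7321i]
Zero-padded 6-point DFT provides frequency interpolation.

DFT_6([x, 0, ...]) = [7, 4.0000-3.4641i, 1.0000-1.7321i, 1, 1.0000+1.7321i, 4.0000+3.4641i]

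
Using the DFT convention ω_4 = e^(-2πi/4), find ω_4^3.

ω_4^3 = e^(-2πi·3/4)
= cos(-2π·3/4) + i·sin(-2π·3/4)
= cos(-6π/4) + i·sin(-6π/4)

ω_4^3 = cos(-6π/4) + i·sin(-6π/4) = 1i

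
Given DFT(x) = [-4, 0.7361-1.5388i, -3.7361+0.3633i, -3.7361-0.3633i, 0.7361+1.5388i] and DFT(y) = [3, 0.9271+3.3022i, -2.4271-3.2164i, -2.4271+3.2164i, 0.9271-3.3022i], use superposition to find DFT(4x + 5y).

By linearity: DFT(4x + 5y) = 4·DFT(x) + 5·DFT(y)
= 4·[-4, 0.7361-1.5388i, -3.7361+0.3633i, -3.7361-0.3633i, 0.7361+1.5388i] + 5·[3, 0.9271+3.3022i, -2.4271-3.2164i, -2.4271+3.2164i, 0.9271-3.3022i]

Computing element-wise:
Z[0] = 4·(-4) + 5·(3) = -1
Z[1] = 4·(0.7361-1.5388i) + 5·(0.9271+3.3022i) = 7.5799+10.3558i
Z[2] = 4·(-3.7361+0.3633i) + 5·(-2.4271-3.2164i) = -27.0799-14.6288i
Z[3] = 4·(-3.7361-0.3633i) + 5·(-2.4271+3.2164i) = -27.0799+14.6288i
Z[4] = 4·(0.7361+1.5388i) + 5·(0.9271-3.3022i) = 7.5799-10.3558i

DFT(4x + 5y) = 4·X + 5·Y = [-1, 7.5799+10.3558i, -27.0799-14.6288i, -27.0799+14.6288i, 7.5799-10.3558i]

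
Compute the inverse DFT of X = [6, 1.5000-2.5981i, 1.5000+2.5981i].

x[n] = (1/3) Σ(k=0 to 2) X[k] · e^(2πikn/3)

Computing each x[n]:
x[0] = 3
x[1] = 3
x[2] = 0

x = [3, 3, 0]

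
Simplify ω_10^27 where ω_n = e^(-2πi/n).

Since ω_10^10 = 1, powers reduce modulo 10.
27 mod 10 = 7
So ω_10^27 = ω_10^7 = e^(-2πi·7/10)

ω_10^27 = ω_10^7 = -0.3090+0.9511i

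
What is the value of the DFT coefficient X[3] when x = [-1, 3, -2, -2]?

X[3] = Σ(n=0 to 3) x[n] · ω_4^(3n) where ω_4 = e^(-2πi/4)
= (-1)·ω_4^0 + (3)·ω_4^3 + (-2)·ω_4^6 + (-2)·ω_4^9

X[3] = 1+5i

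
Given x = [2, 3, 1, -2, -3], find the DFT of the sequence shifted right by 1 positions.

Time shift by 1: X_shifted[k] = ω_5^(1k) · X[k]
Shifted x = [-3, 2, 3, 1, -2]

DFT(x[n-1]) = [1, -6.2361-4.9798i, -1.7639-0.4490i, -1.7639+0.4490i, -6.2361+4.9798i]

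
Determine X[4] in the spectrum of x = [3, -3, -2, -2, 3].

X[4] = Σ(n=0 to 4) x[n] · ω_5^(4n) where ω_5 = e^(-2πi/5)
= (3)·ω_5^0 + (-3)·ω_5^4 + (-2)·ω_5^8 + (-2)·ω_5^12 + (3)·ω_5^16

X[4] = 6.2361-5.7063i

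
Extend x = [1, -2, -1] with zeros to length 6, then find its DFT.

Original 3-point DFT: [-2, 2.5000+0.8660i, 2.5000-0.8660i]
Zero-padded 6-point DFT provides frequency interpolation.

DFT_6([x, 0, ...]) = [-2, 0.5000+2.5981i, 2.5000+0.8660i, 2, 2.5000-0.8660i, 0.5000-2.5981i]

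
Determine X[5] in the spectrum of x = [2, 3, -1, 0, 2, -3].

X[5] = Σ(n=0 to 5) x[n] · ω_6^(5n) where ω_6 = e^(-2πi/6)
= (2)·ω_6^0 + (3)·ω_6^5 + (-1)·ω_6^10 + (0)·ω_6^15 + (2)·ω_6^20 + (-3)·ω_6^25

X[5] = 1.5000+2.5981i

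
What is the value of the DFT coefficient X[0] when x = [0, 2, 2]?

X[0] = Σ(n=0 to 2) x[n] · ω_3^0 = Σ x[n]
= (0) + (2) + (2)

X[0] = 4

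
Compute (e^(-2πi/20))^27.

Since ω_20^20 = 1, powers reduce modulo 20.
27 mod 20 = 7
So ω_20^27 = ω_20^7 = e^(-2πi·7/20)

ω_20^27 = ω_20^7 = -0.5878-0.8090i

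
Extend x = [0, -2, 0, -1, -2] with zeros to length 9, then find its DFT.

Original 5-point DFT: [-5, -0.4271-0.5878i, 2.9271+0.9511i, 2.9271-0.9511i, -0.4271+0.5878i]
Zero-padded 9-point DFT provides frequency interpolation.

DFT_9([x, 0, ...]) = [-5, 0.8473+2.8356i, -1.3794-0.1820i, 1.0000+3.4641i, 2.0321-0.4195i, 2.0321+0.4195i, 1.0000-3.4641i, -1.3794+0.1820i, 0.8473-2.8356i]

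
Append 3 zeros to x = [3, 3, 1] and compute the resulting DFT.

Original 3-point DFT: [7, 1.0000-1.7321i, 1.0000+1.7321i]
Zero-padded 6-point DFT provides frequency interpolation.

DFT_6([x, 0, ...]) = [7, 4.0000-3.4641i, 1.0000-1.7321i, 1, 1.0000+1.7321i, 4.0000+3.4641i]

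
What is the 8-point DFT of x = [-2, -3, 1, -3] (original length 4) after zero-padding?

Original 4-point DFT: [-7, -3, 5, -3]
Zero-padded 8-point DFT provides frequency interpolation.

DFT_8([x, 0, ...]) = [-7, -2.0000+3.2426i, -3, -2.0000+5.2426i, 5, -2.0000-5.2426i, -3, -2.0000-3.2426i]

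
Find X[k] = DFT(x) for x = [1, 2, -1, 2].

X[k] = Σ(n=0 to 3) x[n] · ω_4^(nk)
where ω_4 = e^(-2πi/4)

Computing each X[k]:
X[0] = 4
X[1] = 2
X[2] = -4
X[3] = 2

X = [4, 2, -4, 2]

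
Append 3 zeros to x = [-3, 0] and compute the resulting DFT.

Original 2-point DFT: [-3, -3]
Zero-padded 5-point DFT provides frequency interpolation.

DFT_5([x, 0, ...]) = [-3, -3, -3, -3, -3]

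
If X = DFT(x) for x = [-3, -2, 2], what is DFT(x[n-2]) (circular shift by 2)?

Time shift by 2: X_shifted[k] = ω_3^(2k) · X[k]
Shifted x = [-2, 2, -3]

DFT(x[n-2]) = [-3, -1.5000-4.3301i, -1.5000+4.3301i]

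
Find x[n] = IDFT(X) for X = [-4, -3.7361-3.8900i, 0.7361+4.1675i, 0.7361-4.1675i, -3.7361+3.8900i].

x[n] = (1/5) Σ(k=0 to 4) X[k] · e^(2πikn/5)

Computing each x[n]:
x[0] = -2
x[1] = -1
x[2] = 3
x[3] = -2
x[4] = -2

x = [-2, -1, 3, -2, -2]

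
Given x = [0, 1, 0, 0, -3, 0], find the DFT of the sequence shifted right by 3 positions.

Time shift by 3: X_shifted[k] = ω_6^(3k) · X[k]
Shifted x = [0, -3, 0, 0, 1, 0]

DFT(x[n-3]) = [-2, -2.0000+3.4641i, 1.0000+1.7321i, 4, 1.0000-1.7321i, -2.0000-3.4641i]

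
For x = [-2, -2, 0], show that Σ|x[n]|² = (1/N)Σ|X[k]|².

Time domain:
Σ|x[n]|² = |-2|² + |-2|² + |0|² = 8.0000

Frequency domain:
(1/3)Σ|X[k]|² = (1/3)(|-4|² + |-1.0000+1.7321i|² + |-1.0000-1.7321i|²) = (1/3)·24.0000 = 8.0000

Both sides agree, confirming Parseval's theorem.

Σ|x[n]|² = (1/N)Σ|X[k]|² = 8.0000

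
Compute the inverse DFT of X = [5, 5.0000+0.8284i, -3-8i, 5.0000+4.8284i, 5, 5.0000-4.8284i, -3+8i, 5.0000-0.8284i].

x[n] = (1/8) Σ(k=0 to 7) X[k] · e^(2πikn/8)

Computing each x[n]:
x[0] = 3
x[1] = 1
x[2] = 3
x[3] = -3
x[4] = -2
x[5] = 3
x[6] = 1
x[7] = -1

x = [3, 1, 3, -3, -2, 3, 1, -1]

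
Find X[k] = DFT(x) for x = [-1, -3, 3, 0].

X[k] = Σ(n=0 to 3) x[n] · ω_4^(nk)
where ω_4 = e^(-2πi/4)

Computing each X[k]:
X[0] = -1
X[1] = -4+3i
X[2] = 5
X[3] = -4-3i

X = [-1, -4+3i, 5, -4-3i]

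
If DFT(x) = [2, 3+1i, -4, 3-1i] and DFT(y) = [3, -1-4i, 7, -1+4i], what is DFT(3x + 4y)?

By linearity: DFT(3x + 4y) = 3·DFT(x) + 4·DFT(y)
= 3·[2, 3+1i, -4, 3-1i] + 4·[3, -1-4i, 7, -1+4i]

Computing element-wise:
Z[0] = 3·(2) + 4·(3) = 18
Z[1] = 3·(3+1i) + 4·(-1-4i) = 5-13i
Z[2] = 3·(-4) + 4·(7) = 16
Z[3] = 3·(3-1i) + 4·(-1+4i) = 5+13i

DFT(3x + 4y) = 3·X + 4·Y = [18, 5-13i, 16, 5+13i]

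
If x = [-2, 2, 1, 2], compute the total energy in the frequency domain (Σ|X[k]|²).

Parseval: Σ|x[n]|² = (1/N)Σ|X[k]|², so Σ|X[k]|² = N·Σ|x[n]|² = 4·13.0000

Σ|X[k]|² = N·Σ|x[n]|² = 4·13.0000 = 52.0000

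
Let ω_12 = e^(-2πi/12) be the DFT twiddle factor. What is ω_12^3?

ω_12^3 = e^(-2πi·3/12)
= cos(-2π·3/12) + i·sin(-2π·3/12)
= cos(-6π/12) + i·sin(-6π/12)

ω_12^3 = cos(-6π/12) + i·sin(-6π/12) = -1i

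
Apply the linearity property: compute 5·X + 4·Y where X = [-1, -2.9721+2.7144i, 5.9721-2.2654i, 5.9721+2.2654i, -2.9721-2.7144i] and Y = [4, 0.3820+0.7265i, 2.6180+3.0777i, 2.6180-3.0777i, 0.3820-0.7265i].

By linearity: DFT(5x + 4y) = 5·DFT(x) + 4·DFT(y)
= 5·[-1, -2.9721+2.7144i, 5.9721-2.2654i, 5.9721+2.2654i, -2.9721-2.7144i] + 4·[4, 0.3820+0.7265i, 2.6180+3.0777i, 2.6180-3.0777i, 0.3820-0.7265i]

Computing element-wise:
Z[0] = 5·(-1) + 4·(4) = 11
Z[1] = 5·(-2.9721+2.7144i) + 4·(0.3820+0.7265i) = -13.3325+16.4780i
Z[2] = 5·(5.9721-2.2654i) + 4·(2.6180+3.0777i) = 40.3325+0.9838i
Z[3] = 5·(5.9721+2.2654i) + 4·(2.6180-3.0777i) = 40.3325-0.9838i
Z[4] = 5·(-2.9721-2.7144i) + 4·(0.3820-0.7265i) = -13.3325-16.4780i

DFT(5x + 4y) = 5·X + 4·Y = [11, -13.3325+16.4780i, 40.3325+0.9838i, 40.3325-0.9838i, -13.3325-16.4780i]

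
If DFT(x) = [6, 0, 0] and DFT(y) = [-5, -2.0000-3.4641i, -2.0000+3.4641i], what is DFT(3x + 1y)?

By linearity: DFT(3x + 1y) = 3·DFT(x) + 1·DFT(y)
= 3·[6, 0, 0] + 1·[-5, -2.0000-3.4641i, -2.0000+3.4641i]

Computing element-wise:
Z[0] = 3·(6) + 1·(-5) = 13
Z[1] = 3·(0) + 1·(-2.0000-3.4641i) = -2.0000-3.4641i
Z[2] = 3·(0) + 1·(-2.0000+3.4641i) = -2.0000+3.4641i

DFT(3x + 1y) = 3·X + 1·Y = [13, -2.0000-3.4641i, -2.0000+3.4641i]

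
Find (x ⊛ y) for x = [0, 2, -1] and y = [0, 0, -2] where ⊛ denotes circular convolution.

(x ⊛ y)[n] = Σ(m=0 to 2) x[m] · y[(n-m) mod 3]

Computing each output sample:
(x ⊛ y)[0] = -4
(x ⊛ y)[1] = 2
(x ⊛ y)[2] = 0

x ⊛ y = [-4, 2, 0]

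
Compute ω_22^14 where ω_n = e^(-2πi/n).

ω_22^14 = e^(-2πi·14/22)
= cos(-2π·14/22) + i·sin(-2π·14/22)
= cos(-28π/22) + i·sin(-28π/22)

ω_22^14 = cos(-28π/22) + i·sin(-28π/22) = -0.6549+0.7557i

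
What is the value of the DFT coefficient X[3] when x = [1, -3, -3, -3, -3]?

X[3] = Σ(n=0 to 4) x[n] · ω_5^(3n) where ω_5 = e^(-2πi/5)
= (1)·ω_5^0 + (-3)·ω_5^3 + (-3)·ω_5^6 + (-3)·ω_5^9 + (-3)·ω_5^12

X[3] = 4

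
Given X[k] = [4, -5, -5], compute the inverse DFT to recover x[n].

x[n] = (1/3) Σ(k=0 to 2) X[k] · e^(2πikn/3)

Computing each x[n]:
x[0] = -2
x[1] = 3
x[2] = 3

x = [-2, 3, 3]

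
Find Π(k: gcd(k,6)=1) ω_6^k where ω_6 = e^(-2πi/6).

The primitive 6th roots of unity are ω_6^k for k coprime to 6: k ∈ {1, 5}
Their product equals the constant term of the cyclotomic polynomial Φ_6(x) up to sign.
For n ≥ 3, the product of all primitive nth roots of unity is 1. (For n=1 it is 1; for n=2 it is -1.)

1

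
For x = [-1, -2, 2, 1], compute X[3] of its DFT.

X[3] = Σ(n=0 to 3) x[n] · ω_4^(3n) where ω_4 = e^(-2πi/4)
= (-1)·ω_4^0 + (-2)·ω_4^3 + (2)·ω_4^6 + (1)·ω_4^9

X[3] = -3-3i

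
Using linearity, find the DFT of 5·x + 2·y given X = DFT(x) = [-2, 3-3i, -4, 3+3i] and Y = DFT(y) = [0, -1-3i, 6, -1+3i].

By linearity: DFT(5x + 2y) = 5·DFT(x) + 2·DFT(y)
= 5·[-2, 3-3i, -4, 3+3i] + 2·[0, -1-3i, 6, -1+3i]

Computing element-wise:
Z[0] = 5·(-2) + 2·(0) = -10
Z[1] = 5·(3-3i) + 2·(-1-3i) = 13-21i
Z[2] = 5·(-4) + 2·(6) = -8
Z[3] = 5·(3+3i) + 2·(-1+3i) = 13+21i

DFT(5x + 2y) = 5·X + 2·Y = [-10, 13-21i, -8, 13+21i]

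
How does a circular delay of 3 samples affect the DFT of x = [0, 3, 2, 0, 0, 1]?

Time shift by 3: X_shifted[k] = ω_6^(3k) · X[k]
Shifted x = [0, 0, 1, 0, 3, 2]

DFT(x[n-3]) = [6, -1.0000+3.4641i, -3, 2, -3, -1.0000-3.4641i]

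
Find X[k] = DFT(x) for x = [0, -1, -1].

X[k] = Σ(n=0 to 2) x[n] · ω_3^(nk)
where ω_3 = e^(-2πi/3)

Computing each X[k]:
X[0] = -2
X[1] = 1
X[2] = 1

X = [-2, 1, 1]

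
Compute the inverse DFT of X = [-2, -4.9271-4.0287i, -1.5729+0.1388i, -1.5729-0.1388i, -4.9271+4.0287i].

x[n] = (1/5) Σ(k=0 to 4) X[k] · e^(2πikn/5)

Computing each x[n]:
x[0] = -3
x[1] = 1
x[2] = 2
x[3] = 0
x[4] = -2

x = [-3, 1, 2, 0, -2]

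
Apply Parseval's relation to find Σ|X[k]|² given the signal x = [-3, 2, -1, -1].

Parseval: Σ|x[n]|² = (1/N)Σ|X[k]|², so Σ|X[k]|² = N·Σ|x[n]|² = 4·15.0000

Σ|X[k]|² = N·Σ|x[n]|² = 4·15.0000 = 60.0000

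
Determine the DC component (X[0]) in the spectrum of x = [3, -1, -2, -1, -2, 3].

X[0] = Σ(n=0 to 5) x[n] · ω_6^0 = Σ x[n]
= (3) + (-1) + (-2) + (-1) + (-2) + (3)

X[0] = 0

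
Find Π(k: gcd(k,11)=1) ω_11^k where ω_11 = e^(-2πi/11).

The primitive 11th roots of unity are ω_11^k for k coprime to 11: k ∈ {1, 2, 3, 4, 5, 6, 7, 8, 9, 10}
Their product equals the constant term of the cyclotomic polynomial Φ_11(x) up to sign.
For n ≥ 3, the product of all primitive nth roots of unity is 1. (For n=1 it is 1; for n=2 it is -1.)

1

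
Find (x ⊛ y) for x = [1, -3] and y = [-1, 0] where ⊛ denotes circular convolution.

(x ⊛ y)[n] = Σ(m=0 to 1) x[m] · y[(n-m) mod 2]

Computing each output sample:
(x ⊛ y)[0] = -1
(x ⊛ y)[1] = 3

x ⊛ y = [-1, 3]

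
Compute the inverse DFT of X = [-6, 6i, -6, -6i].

x[n] = (1/4) Σ(k=0 to 3) X[k] · e^(2πikn/4)

Computing each x[n]:
x[0] = -3
x[1] = -3
x[2] = -3
x[3] = 3

x = [-3, -3, -3, 3]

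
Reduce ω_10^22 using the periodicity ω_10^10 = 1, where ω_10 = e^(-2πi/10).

Since ω_10^10 = 1, powers reduce modulo 10.
22 mod 10 = 2
So ω_10^22 = ω_10^2 = e^(-2πi·2/10)

ω_10^22 = ω_10^2 = 0.3090-0.9511i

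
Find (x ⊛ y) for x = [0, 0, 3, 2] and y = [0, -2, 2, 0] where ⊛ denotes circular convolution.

(x ⊛ y)[n] = Σ(m=0 to 3) x[m] · y[(n-m) mod 4]

Computing each output sample:
(x ⊛ y)[0] = 2
(x ⊛ y)[1] = 4
(x ⊛ y)[2] = 0
(x ⊛ y)[3] = -6

x ⊛ y = [2, 4, 0, -6]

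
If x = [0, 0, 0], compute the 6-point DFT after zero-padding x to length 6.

Original 3-point DFT: [0, 0, 0]
Zero-padded 6-point DFT provides frequency interpolation.

DFT_6([x, 0, ...]) = [0, 0, 0, 0, 0, 0]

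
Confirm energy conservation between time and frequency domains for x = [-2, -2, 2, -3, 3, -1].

Time domain:
Σ|x[n]|² = |-2|² + |-2|² + |2|² + |-3|² + |3|² + |-1|² = 31.0000

Frequency domain:
(1/6)Σ|X[k]|² = (1/6)(|-3|² + |-3.0000+1.7321i|² + |-6|² + |9|² + |-6|² + |-3.0000-1.7321i|²) = (1/6)·186.0000 = 31.0000

Both sides agree, confirming Parseval's theorem.

Σ|x[n]|² = (1/N)Σ|X[k]|² = 31.0000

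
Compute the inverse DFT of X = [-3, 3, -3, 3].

x[n] = (1/4) Σ(k=0 to 3) X[k] · e^(2πikn/4)

Computing each x[n]:
x[0] = 0
x[1] = 0
x[2] = -3
x[3] = 0

x = [0, 0, -3, 0]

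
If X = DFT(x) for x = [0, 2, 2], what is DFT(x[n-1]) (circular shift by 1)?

Time shift by 1: X_shifted[k] = ω_3^(1k) · X[k]
Shifted x = [2, 0, 2]

DFT(x[n-1]) = [4, 1.0000+1.7321i, 1.0000-1.7321i]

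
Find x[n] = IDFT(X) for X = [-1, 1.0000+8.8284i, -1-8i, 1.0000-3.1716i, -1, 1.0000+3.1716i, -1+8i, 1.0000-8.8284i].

x[n] = (1/8) Σ(k=0 to 7) X[k] · e^(2πikn/8)

Computing each x[n]:
x[0] = 0
x[1] = 1
x[2] = -3
x[3] = -3
x[4] = -1
x[5] = 3
x[6] = 3
x[7] = -1

x = [0, 1, -3, -3, -1, 3, 3, -1]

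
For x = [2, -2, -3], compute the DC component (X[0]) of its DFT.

X[0] = Σ(n=0 to 2) x[n] · ω_3^0 = Σ x[n]
= (2) + (-2) + (-3)

X[0] = -3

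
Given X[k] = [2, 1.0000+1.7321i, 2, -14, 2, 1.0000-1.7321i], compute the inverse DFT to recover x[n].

x[n] = (1/6) Σ(k=0 to 5) X[k] · e^(2πikn/6)

Computing each x[n]:
x[0] = -1
x[1] = 2
x[2] = -3
x[3] = 3
x[4] = -2
x[5] = 3

x = [-1, 2, -3, 3, -2, 3]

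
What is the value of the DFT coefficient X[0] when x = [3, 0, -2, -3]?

X[0] = Σ(n=0 to 3) x[n] · ω_4^0 = Σ x[n]
= (3) + (0) + (-2) + (-3)

X[0] = -2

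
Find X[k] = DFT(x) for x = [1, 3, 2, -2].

X[k] = Σ(n=0 to 3) x[n] · ω_4^(nk)
where ω_4 = e^(-2πi/4)

Computing each X[k]:
X[0] = 4
X[1] = -1-5i
X[2] = 2
X[3] = -1+5i

X = [4, -1-5i, 2, -1+5i]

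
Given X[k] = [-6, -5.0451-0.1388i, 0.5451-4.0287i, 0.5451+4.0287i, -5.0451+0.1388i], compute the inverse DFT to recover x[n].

x[n] = (1/5) Σ(k=0 to 4) X[k] · e^(2πikn/5)

Computing each x[n]:
x[0] = -3
x[1] = -1
x[2] = -1
x[3] = 2
x[4] = -3

x = [-3, -1, -1, 2, -3]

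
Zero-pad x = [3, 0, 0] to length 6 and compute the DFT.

Original 3-point DFT: [3, 3, 3]
Zero-padded 6-point DFT provides frequency interpolation.

DFT_6([x, 0, ...]) = [3, 3, 3, 3, 3, 3]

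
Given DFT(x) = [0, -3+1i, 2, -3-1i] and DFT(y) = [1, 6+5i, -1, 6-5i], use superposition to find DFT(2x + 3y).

By linearity: DFT(2x + 3y) = 2·DFT(x) + 3·DFT(y)
= 2·[0, -3+1i, 2, -3-1i] + 3·[1, 6+5i, -1, 6-5i]

Computing element-wise:
Z[0] = 2·(0) + 3·(1) = 3
Z[1] = 2·(-3+1i) + 3·(6+5i) = 12+17i
Z[2] = 2·(2) + 3·(-1) = 1
Z[3] = 2·(-3-1i) + 3·(6-5i) = 12-17i

DFT(2x + 3y) = 2·X + 3·Y = [3, 12+17i, 1, 12-17i]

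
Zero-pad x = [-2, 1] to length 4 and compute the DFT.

Original 2-point DFT: [-1, -3]
Zero-padded 4-point DFT provides frequency interpolation.

DFT_4([x, 0, ...]) = [-1, -2-1i, -3, -2+1i]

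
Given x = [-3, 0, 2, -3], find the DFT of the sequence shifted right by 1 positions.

Time shift by 1: X_shifted[k] = ω_4^(1k) · X[k]
Shifted x = [-3, -3, 0, 2]

DFT(x[n-1]) = [-4, -3+5i, -2, -3-5i]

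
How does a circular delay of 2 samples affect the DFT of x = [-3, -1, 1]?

Time shift by 2: X_shifted[k] = ω_3^(2k) · X[k]
Shifted x = [-1, 1, -3]

DFT(x[n-2]) = [-3, -3.4641i, 3.4641i]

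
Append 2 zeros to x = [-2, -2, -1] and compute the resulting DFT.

Original 3-point DFT: [-5, -0.5000+0.8660i, -0.5000-0.8660i]
Zero-padded 5-point DFT provides frequency interpolation.

DFT_5([x, 0, ...]) = [-5, -1.8090+2.4899i, -0.6910+0.2245i, -0.6910-0.2245i, -1.8090-2.4899i]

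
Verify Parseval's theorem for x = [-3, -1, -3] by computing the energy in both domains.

Time domain:
Σ|x[n]|² = |-3|² + |-1|² + |-3|² = 19.0000

Frequency domain:
(1/3)Σ|X[k]|² = (1/3)(|-7|² + |-1.0000-1.7321i|² + |-1.0000+1.7321i|²) = (1/3)·57.0000 = 19.0000

Both sides agree, confirming Parseval's theorem.

Σ|x[n]|² = (1/N)Σ|X[k]|² = 19.0000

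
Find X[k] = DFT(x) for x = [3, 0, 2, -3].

X[k] = Σ(n=0 to 3) x[n] · ω_4^(nk)
where ω_4 = e^(-2πi/4)

Computing each X[k]:
X[0] = 2
X[1] = 1-3i
X[2] = 8
X[3] = 1+3i

X = [2, 1-3i, 8, 1+3i]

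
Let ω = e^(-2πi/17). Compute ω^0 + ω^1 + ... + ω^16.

Sum of all nth roots of unity equals 0 for n > 1 (geometric series with r ≠ 1).

0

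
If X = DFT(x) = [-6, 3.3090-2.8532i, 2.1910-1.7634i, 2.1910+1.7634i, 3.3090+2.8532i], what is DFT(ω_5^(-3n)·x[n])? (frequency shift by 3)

Modulation property: DFT(ω_5^(-3n)·x[n]) = X[(k-3) mod 5], so circularly shift X by 3 positions.

X[k-3] = [2.1910-1.7634i, 2.1910+1.7634i, 3.3090+2.8532i, -6, 3.3090-2.8532i]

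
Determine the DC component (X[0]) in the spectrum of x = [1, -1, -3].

X[0] = Σ(n=0 to 2) x[n] · ω_3^0 = Σ x[n]
= (1) + (-1) + (-3)

X[0] = -3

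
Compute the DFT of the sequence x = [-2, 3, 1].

X[k] = Σ(n=0 to 2) x[n] · ω_3^(nk)
where ω_3 = e^(-2πi/3)

Computing each X[k]:
X[0] = 2
X[1] = -4.0000-1.7321i
X[2] = -4.0000+1.7321i

X = [2, -4.0000-1.7321i, -4.0000+1.7321i]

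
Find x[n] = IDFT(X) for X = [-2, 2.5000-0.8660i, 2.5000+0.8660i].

x[n] = (1/3) Σ(k=0 to 2) X[k] · e^(2πikn/3)

Computing each x[n]:
x[0] = 1
x[1] = -1
x[2] = -2

x = [1, -1, -2]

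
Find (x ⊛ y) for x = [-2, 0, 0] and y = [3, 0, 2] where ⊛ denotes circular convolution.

(x ⊛ y)[n] = Σ(m=0 to 2) x[m] · y[(n-m) mod 3]

Computing each output sample:
(x ⊛ y)[0] = -6
(x ⊛ y)[1] = 0
(x ⊛ y)[2] = -4

x ⊛ y = [-6, 0, -4]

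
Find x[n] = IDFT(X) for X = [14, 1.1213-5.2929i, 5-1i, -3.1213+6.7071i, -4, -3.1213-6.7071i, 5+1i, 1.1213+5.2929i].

x[n] = (1/8) Σ(k=0 to 7) X[k] · e^(2πikn/8)

Computing each x[n]:
x[0] = 2
x[1] = 3
x[2] = 3
x[3] = 1
x[4] = 3
x[5] = 2
x[6] = -3
x[7] = 3

x = [2, 3, 3, 1, 3, 2, -3, 3]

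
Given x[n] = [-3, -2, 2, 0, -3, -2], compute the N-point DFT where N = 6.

X[k] = Σ(n=0 to 5) x[n] · ω_6^(nk)
where ω_6 = e^(-2πi/6)

Computing each X[k]:
X[0] = -8
X[1] = -4.5000-4.3301i
X[2] = -0.5000+4.3301i
X[3] = 0
X[4] = -0.5000-4.3301i
X[5] = -4.5000+4.3301i

X = [-8, -4.5000-4.3301i, -0.5000+4.3301i, 0, -0.5000-4.3301i, -4.5000+4.3301i]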